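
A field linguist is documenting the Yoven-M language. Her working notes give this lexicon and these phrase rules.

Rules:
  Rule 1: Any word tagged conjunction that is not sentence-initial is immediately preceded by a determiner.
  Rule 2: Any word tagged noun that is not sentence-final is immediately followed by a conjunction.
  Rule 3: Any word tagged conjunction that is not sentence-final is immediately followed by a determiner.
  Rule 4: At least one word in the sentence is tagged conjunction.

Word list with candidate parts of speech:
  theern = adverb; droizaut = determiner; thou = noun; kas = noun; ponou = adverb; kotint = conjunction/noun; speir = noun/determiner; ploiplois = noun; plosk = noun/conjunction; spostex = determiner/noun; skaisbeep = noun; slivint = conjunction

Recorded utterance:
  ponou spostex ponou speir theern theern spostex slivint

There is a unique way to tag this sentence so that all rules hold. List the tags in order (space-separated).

Candidates per position — 1:ponou {adverb}; 2:spostex {determiner,noun}; 3:ponou {adverb}; 4:speir {noun,determiner}; 5:theern {adverb}; 6:theern {adverb}; 7:spostex {determiner,noun}; 8:slivint {conjunction}.
At position 2, choosing noun makes rule 2 impossible to satisfy; hence determiner.
At position 4, choosing noun makes rule 2 impossible to satisfy; hence determiner.
At position 7, choosing noun makes rule 1 impossible to satisfy; hence determiner.
The unique satisfying tagging is: adverb determiner adverb determiner adverb adverb determiner conjunction.
Verifying each rule — rule 1 satisfied; rule 2 satisfied; rule 3 satisfied; rule 4 satisfied.

adverb determiner adverb determiner adverb adverb determiner conjunction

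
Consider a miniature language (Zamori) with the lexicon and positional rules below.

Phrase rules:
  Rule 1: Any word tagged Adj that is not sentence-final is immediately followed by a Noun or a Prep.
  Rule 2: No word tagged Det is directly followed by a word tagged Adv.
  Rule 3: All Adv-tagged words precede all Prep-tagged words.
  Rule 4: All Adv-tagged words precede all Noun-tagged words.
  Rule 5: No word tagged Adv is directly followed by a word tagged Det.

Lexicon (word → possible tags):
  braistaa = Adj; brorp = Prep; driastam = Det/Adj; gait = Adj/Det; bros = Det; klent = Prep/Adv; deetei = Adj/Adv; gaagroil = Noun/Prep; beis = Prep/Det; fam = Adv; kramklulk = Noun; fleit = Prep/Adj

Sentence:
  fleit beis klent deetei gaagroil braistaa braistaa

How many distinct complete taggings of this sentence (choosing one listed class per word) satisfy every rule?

0

Candidates per position — 1:fleit {Prep,Adj}; 2:beis {Prep,Det}; 3:klent {Prep,Adv}; 4:deetei {Adj,Adv}; 5:gaagroil {Noun,Prep}; 6:braistaa {Adj}; 7:braistaa {Adj}.
There are 32 candidate sequences in total.
Rule 1 cannot be satisfied by any choice of tags from the lexicon.
So there is no consistent tagging.
Count = 0.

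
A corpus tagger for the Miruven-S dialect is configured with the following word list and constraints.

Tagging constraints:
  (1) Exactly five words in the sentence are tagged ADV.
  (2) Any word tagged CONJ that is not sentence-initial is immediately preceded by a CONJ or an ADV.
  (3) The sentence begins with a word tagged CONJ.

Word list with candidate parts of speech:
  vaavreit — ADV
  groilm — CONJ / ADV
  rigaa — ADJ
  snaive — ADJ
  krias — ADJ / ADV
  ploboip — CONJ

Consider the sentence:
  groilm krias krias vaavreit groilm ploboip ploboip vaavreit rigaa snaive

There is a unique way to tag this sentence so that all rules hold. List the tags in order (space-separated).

CONJ ADV ADV ADV ADV CONJ CONJ ADV ADJ ADJ

Candidates per position — 1:groilm {CONJ,ADV}; 2:krias {ADJ,ADV}; 3:krias {ADJ,ADV}; 4:vaavreit {ADV}; 5:groilm {CONJ,ADV}; 6:ploboip {CONJ}; 7:ploboip {CONJ}; 8:vaavreit {ADV}; 9:rigaa {ADJ}; 10:snaive {ADJ}.
Word 1 cannot be ADV — rule 3 would then fail for every completion. It is CONJ.
Word 2 cannot be ADJ — rule 1 would then fail for every completion. It is ADV.
Word 3 cannot be ADJ — rule 1 would then fail for every completion. It is ADV.
Word 5 cannot be CONJ — rule 1 would then fail for every completion. It is ADV.
The only consistent sequence is: CONJ ADV ADV ADV ADV CONJ CONJ ADV ADJ ADJ.
Verifying each rule — rule 1 ok; rule 2 ok; rule 3 ok.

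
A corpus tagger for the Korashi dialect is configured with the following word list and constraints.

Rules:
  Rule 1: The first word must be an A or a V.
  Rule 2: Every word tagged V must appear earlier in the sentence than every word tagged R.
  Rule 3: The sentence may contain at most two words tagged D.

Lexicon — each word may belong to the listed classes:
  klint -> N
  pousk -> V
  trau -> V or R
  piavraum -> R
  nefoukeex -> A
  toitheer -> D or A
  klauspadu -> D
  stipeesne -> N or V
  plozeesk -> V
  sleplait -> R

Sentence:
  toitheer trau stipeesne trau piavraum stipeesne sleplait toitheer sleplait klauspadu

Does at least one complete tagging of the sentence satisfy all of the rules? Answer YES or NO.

YES

Candidates per position — 1:toitheer {D,A}; 2:trau {V,R}; 3:stipeesne {N,V}; 4:trau {V,R}; 5:piavraum {R}; 6:stipeesne {N,V}; 7:sleplait {R}; 8:toitheer {D,A}; 9:sleplait {R}; 10:klauspadu {D}.
One satisfying assignment: A R N R R N R A R D.
Check: rule 1 satisfied; rule 2 satisfied; rule 3 satisfied.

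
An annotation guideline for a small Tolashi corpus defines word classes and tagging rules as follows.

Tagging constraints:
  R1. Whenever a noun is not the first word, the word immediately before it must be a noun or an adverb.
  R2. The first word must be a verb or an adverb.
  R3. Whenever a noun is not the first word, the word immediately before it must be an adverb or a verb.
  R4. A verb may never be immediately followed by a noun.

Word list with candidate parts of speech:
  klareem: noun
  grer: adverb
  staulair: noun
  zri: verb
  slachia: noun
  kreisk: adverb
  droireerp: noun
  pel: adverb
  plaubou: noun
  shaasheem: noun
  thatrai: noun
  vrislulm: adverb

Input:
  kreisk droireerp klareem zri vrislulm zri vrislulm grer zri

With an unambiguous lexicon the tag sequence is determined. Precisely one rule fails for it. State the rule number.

Fixed tagging: adverb noun noun verb adverb verb adverb adverb verb.
Applying the rules: R1 holds, R2 holds, R3 violated, R4 holds.
Only rule 3 fails.

3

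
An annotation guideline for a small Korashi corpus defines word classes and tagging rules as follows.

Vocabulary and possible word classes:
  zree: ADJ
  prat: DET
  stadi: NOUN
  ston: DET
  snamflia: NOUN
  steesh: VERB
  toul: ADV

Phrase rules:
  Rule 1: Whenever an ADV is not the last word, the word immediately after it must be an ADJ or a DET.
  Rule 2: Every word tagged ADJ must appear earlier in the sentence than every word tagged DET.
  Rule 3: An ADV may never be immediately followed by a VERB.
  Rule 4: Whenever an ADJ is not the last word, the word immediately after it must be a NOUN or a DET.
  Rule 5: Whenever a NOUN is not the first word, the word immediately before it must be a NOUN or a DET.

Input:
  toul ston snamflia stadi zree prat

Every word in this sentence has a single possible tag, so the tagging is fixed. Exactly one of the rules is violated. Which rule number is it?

Fixed tagging: ADV DET NOUN NOUN ADJ DET.
Rule check: R1 pass, R2 fail, R3 pass, R4 pass, R5 pass.
Only rule 2 fails.

2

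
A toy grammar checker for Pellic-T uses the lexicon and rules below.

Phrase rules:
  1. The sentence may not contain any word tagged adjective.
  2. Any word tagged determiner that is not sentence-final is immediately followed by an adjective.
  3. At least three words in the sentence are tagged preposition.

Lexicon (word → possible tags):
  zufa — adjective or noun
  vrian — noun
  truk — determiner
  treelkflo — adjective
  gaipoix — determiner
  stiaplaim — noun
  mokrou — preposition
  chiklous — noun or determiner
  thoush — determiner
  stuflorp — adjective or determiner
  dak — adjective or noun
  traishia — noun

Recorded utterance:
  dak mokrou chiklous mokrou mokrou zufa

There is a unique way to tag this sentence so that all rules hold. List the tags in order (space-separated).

Candidates per position — 1:dak {adjective,noun}; 2:mokrou {preposition}; 3:chiklous {noun,determiner}; 4:mokrou {preposition}; 5:mokrou {preposition}; 6:zufa {adjective,noun}.
Position 1: tagging it adjective would leave rule 1 unsatisfiable, so it must be noun.
Position 3: tagging it determiner would leave rule 2 unsatisfiable, so it must be noun.
Position 6: tagging it adjective would leave rule 1 unsatisfiable, so it must be noun.
So the tagging must be: noun preposition noun preposition preposition noun.
Check: rule 1 ✓; rule 2 ✓; rule 3 ✓.

noun preposition noun preposition preposition noun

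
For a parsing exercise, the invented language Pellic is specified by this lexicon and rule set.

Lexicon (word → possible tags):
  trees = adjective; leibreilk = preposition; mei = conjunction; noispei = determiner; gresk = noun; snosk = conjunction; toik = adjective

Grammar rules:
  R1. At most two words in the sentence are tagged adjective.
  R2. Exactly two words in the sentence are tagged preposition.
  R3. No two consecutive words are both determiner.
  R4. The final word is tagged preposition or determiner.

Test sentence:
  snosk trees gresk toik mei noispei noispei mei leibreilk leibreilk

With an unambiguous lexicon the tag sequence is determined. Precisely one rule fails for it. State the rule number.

3

Fixed tagging: conjunction adjective noun adjective conjunction determiner determiner conjunction preposition preposition.
Rule check: R1 ok, R2 ok, R3 fails, R4 ok.
Only rule 3 fails.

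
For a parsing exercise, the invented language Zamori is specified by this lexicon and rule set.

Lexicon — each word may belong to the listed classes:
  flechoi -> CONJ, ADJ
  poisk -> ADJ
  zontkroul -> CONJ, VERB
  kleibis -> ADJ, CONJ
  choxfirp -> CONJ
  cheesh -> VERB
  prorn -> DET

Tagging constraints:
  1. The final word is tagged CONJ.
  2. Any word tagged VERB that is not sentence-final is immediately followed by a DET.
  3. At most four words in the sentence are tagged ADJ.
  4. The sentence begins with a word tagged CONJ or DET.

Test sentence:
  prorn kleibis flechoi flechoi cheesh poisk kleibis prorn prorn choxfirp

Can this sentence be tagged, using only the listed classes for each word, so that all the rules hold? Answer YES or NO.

NO

Candidates per position — 1:prorn {DET}; 2:kleibis {ADJ,CONJ}; 3:flechoi {CONJ,ADJ}; 4:flechoi {CONJ,ADJ}; 5:cheesh {VERB}; 6:poisk {ADJ}; 7:kleibis {ADJ,CONJ}; 8:prorn {DET}; 9:prorn {DET}; 10:choxfirp {CONJ}.
Rule 2 cannot be satisfied by any choice of tags from the lexicon.
So there is no consistent tagging.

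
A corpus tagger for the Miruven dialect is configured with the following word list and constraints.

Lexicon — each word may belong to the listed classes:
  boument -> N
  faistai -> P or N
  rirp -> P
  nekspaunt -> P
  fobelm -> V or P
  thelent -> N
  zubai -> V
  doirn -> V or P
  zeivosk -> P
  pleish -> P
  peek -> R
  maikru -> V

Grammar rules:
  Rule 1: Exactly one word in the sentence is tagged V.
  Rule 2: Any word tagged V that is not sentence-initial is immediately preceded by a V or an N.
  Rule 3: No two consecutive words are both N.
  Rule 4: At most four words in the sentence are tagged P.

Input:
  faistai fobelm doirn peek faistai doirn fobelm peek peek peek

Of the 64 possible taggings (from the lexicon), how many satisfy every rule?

Candidates per position — 1:faistai {P,N}; 2:fobelm {V,P}; 3:doirn {V,P}; 4:peek {R}; 5:faistai {P,N}; 6:doirn {V,P}; 7:fobelm {V,P}; 8:peek {R}; 9:peek {R}; 10:peek {R}.
There are 64 candidate sequences in total.
The sequences that satisfy every rule: P P P R N V P R R R; N V P R P P P R R R; N V P R N P P R R R; N P P R N V P R R R.
Count = 4.

4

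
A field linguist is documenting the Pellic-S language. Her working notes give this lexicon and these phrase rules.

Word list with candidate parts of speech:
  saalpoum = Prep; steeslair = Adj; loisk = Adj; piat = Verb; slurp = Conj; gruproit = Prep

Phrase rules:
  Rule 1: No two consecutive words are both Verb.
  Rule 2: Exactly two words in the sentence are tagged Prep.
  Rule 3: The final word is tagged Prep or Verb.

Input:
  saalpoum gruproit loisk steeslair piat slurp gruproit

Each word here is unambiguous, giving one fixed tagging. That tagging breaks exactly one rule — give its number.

2

Fixed tagging: Prep Prep Adj Adj Verb Conj Prep.
Checking each rule: R1 pass, R2 fail, R3 pass.
Only rule 2 fails.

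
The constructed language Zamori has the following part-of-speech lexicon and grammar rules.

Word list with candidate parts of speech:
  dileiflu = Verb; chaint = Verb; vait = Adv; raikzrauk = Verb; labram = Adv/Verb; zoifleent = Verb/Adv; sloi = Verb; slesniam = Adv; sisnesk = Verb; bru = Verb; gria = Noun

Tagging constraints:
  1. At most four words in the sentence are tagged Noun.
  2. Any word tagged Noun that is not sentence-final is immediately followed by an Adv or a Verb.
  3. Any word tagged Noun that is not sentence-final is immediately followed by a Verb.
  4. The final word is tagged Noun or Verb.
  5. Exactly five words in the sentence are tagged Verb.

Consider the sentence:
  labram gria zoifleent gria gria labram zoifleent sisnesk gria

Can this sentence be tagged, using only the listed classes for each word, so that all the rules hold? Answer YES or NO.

NO

Candidates per position — 1:labram {Adv,Verb}; 2:gria {Noun}; 3:zoifleent {Verb,Adv}; 4:gria {Noun}; 5:gria {Noun}; 6:labram {Adv,Verb}; 7:zoifleent {Verb,Adv}; 8:sisnesk {Verb}; 9:gria {Noun}.
Rule 2 cannot be satisfied by any choice of tags from the lexicon.
So there is no consistent tagging.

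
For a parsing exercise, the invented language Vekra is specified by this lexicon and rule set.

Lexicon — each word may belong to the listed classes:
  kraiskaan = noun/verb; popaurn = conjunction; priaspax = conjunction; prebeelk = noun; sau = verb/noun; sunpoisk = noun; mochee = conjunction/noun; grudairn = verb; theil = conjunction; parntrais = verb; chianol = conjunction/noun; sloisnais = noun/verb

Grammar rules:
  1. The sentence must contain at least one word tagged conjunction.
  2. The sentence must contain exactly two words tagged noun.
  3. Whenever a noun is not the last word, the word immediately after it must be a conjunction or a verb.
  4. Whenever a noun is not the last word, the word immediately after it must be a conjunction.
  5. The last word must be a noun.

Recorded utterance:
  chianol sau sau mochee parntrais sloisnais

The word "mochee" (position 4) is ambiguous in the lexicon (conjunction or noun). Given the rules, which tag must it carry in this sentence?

conjunction

Candidates per position — 1:chianol {conjunction,noun}; 2:sau {verb,noun}; 3:sau {verb,noun}; 4:mochee {conjunction,noun}; 5:parntrais {verb}; 6:sloisnais {noun,verb}.
Position 1: noun is ruled out by rule 4; that leaves conjunction.
Position 2: noun is ruled out by rule 4; that leaves verb.
Position 4: noun is ruled out by rule 4; that leaves conjunction.
Position 6: verb is ruled out by rule 2; that leaves noun.
Position 3: verb is ruled out by rule 2; that leaves noun.
The unique satisfying tagging is: conjunction verb noun conjunction verb noun.
Verifying each rule — rule 1 holds; rule 2 holds; rule 3 holds; rule 4 holds; rule 5 holds.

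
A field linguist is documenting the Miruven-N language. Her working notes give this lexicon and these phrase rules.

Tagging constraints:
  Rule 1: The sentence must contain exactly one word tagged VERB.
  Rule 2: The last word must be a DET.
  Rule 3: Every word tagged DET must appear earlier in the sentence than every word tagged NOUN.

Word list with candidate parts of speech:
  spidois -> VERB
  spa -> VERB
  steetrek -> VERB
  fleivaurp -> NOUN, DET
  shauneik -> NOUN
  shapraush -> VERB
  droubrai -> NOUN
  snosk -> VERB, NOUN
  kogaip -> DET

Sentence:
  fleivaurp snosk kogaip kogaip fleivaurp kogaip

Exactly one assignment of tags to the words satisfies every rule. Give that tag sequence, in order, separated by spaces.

DET VERB DET DET DET DET

Candidates per position — 1:fleivaurp {NOUN,DET}; 2:snosk {VERB,NOUN}; 3:kogaip {DET}; 4:kogaip {DET}; 5:fleivaurp {NOUN,DET}; 6:kogaip {DET}.
Word 1 cannot be NOUN — rule 3 would then fail for every completion. It is DET.
Word 2 cannot be NOUN — rule 1 would then fail for every completion. It is VERB.
Word 5 cannot be NOUN — rule 3 would then fail for every completion. It is DET.
The only consistent sequence is: DET VERB DET DET DET DET.
Checking: rule 1 holds; rule 2 holds; rule 3 holds.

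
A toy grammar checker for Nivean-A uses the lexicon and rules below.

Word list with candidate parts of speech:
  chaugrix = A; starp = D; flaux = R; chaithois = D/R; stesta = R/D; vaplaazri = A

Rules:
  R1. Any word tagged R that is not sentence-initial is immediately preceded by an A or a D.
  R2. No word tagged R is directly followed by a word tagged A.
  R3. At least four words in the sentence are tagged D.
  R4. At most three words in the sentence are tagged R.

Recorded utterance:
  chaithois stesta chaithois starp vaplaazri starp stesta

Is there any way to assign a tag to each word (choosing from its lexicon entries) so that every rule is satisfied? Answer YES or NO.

Candidates per position — 1:chaithois {D,R}; 2:stesta {R,D}; 3:chaithois {D,R}; 4:starp {D}; 5:vaplaazri {A}; 6:starp {D}; 7:stesta {R,D}.
One satisfying assignment: R D R D A D D.
Check: rule 1 ok; rule 2 ok; rule 3 ok; rule 4 ok.

YES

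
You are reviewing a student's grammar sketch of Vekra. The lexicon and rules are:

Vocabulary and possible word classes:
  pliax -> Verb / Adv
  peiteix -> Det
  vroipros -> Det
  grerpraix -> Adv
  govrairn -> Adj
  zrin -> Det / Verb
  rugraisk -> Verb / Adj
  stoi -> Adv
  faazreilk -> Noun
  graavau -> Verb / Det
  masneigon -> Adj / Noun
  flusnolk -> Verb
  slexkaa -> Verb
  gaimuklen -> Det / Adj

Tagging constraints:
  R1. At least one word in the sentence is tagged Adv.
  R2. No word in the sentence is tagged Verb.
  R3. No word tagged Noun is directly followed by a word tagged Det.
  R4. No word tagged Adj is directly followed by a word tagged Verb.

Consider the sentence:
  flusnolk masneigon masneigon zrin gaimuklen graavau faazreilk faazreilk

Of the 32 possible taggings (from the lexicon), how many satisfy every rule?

0

Candidates per position — 1:flusnolk {Verb}; 2:masneigon {Adj,Noun}; 3:masneigon {Adj,Noun}; 4:zrin {Det,Verb}; 5:gaimuklen {Det,Adj}; 6:graavau {Verb,Det}; 7:faazreilk {Noun}; 8:faazreilk {Noun}.
There are 32 candidate sequences in total.
Rule 1 cannot be satisfied by any choice of tags from the lexicon.
So there is no consistent tagging.
Count = 0.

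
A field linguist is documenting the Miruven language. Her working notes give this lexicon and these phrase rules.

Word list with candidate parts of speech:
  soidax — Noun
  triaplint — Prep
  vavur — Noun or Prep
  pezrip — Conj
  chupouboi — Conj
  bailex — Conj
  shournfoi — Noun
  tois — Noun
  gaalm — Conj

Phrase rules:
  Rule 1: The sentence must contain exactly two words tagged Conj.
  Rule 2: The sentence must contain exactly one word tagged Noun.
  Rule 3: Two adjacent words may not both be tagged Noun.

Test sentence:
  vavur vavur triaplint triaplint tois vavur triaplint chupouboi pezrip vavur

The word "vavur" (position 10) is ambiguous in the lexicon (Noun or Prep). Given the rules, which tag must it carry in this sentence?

Prep

Candidates per position — 1:vavur {Noun,Prep}; 2:vavur {Noun,Prep}; 3:triaplint {Prep}; 4:triaplint {Prep}; 5:tois {Noun}; 6:vavur {Noun,Prep}; 7:triaplint {Prep}; 8:chupouboi {Conj}; 9:pezrip {Conj}; 10:vavur {Noun,Prep}.
Position 1: tagging it Noun would leave rule 2 unsatisfiable, so it must be Prep.
Position 2: tagging it Noun would leave rule 2 unsatisfiable, so it must be Prep.
Position 6: tagging it Noun would leave rule 2 unsatisfiable, so it must be Prep.
Position 10: tagging it Noun would leave rule 2 unsatisfiable, so it must be Prep.
The only consistent sequence is: Prep Prep Prep Prep Noun Prep Prep Conj Conj Prep.
Check: rule 1 holds; rule 2 holds; rule 3 holds.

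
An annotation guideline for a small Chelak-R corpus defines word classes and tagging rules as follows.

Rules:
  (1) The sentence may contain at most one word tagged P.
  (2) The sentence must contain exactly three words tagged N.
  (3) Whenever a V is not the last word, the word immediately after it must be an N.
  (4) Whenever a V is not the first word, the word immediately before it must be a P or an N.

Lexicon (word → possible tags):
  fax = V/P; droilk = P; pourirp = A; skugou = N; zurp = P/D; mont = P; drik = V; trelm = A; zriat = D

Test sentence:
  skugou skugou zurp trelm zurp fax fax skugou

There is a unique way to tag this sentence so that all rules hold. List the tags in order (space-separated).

N N D A D P V N

Candidates per position — 1:skugou {N}; 2:skugou {N}; 3:zurp {P,D}; 4:trelm {A}; 5:zurp {P,D}; 6:fax {V,P}; 7:fax {V,P}; 8:skugou {N}.
At position 6, choosing V makes rule 3 impossible to satisfy; hence P.
At position 7, choosing P makes rule 1 impossible to satisfy; hence V.
At position 3, choosing P makes rule 1 impossible to satisfy; hence D.
At position 5, choosing P makes rule 1 impossible to satisfy; hence D.
The unique satisfying tagging is: N N D A D P V N.
Verifying each rule — rule 1 holds; rule 2 holds; rule 3 holds; rule 4 holds.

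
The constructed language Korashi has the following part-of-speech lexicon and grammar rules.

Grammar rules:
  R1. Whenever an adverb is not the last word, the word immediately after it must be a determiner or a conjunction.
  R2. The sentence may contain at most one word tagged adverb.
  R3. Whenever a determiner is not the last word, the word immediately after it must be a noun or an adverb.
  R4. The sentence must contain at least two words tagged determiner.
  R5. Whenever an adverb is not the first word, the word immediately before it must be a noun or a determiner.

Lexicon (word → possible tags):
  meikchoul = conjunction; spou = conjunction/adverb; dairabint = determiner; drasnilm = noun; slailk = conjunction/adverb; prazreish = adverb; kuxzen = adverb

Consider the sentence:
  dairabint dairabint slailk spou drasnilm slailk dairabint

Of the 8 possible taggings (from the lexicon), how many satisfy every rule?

Candidates per position — 1:dairabint {determiner}; 2:dairabint {determiner}; 3:slailk {conjunction,adverb}; 4:spou {conjunction,adverb}; 5:drasnilm {noun}; 6:slailk {conjunction,adverb}; 7:dairabint {determiner}.
There are 8 candidate sequences in total.
Rule 3 cannot be satisfied by any choice of tags from the lexicon.
So there is no consistent tagging.
Count = 0.

0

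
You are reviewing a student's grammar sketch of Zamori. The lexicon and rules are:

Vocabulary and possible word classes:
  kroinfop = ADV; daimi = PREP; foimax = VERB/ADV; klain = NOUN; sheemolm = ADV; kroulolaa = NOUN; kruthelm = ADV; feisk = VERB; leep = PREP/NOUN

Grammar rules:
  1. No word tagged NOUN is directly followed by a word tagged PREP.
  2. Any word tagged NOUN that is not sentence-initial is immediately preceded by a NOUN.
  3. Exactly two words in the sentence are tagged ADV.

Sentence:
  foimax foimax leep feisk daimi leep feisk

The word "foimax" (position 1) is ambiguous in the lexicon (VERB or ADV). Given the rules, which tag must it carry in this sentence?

Candidates per position — 1:foimax {VERB,ADV}; 2:foimax {VERB,ADV}; 3:leep {PREP,NOUN}; 4:feisk {VERB}; 5:daimi {PREP}; 6:leep {PREP,NOUN}; 7:feisk {VERB}.
If word 1 were VERB, no tagging could satisfy rule 3; so word 1 is ADV.
If word 2 were VERB, no tagging could satisfy rule 3; so word 2 is ADV.
If word 3 were NOUN, no tagging could satisfy rule 2; so word 3 is PREP.
If word 6 were NOUN, no tagging could satisfy rule 2; so word 6 is PREP.
That leaves exactly one tagging: ADV ADV PREP VERB PREP PREP VERB.
Check: rule 1 ✓; rule 2 ✓; rule 3 ✓.

ADV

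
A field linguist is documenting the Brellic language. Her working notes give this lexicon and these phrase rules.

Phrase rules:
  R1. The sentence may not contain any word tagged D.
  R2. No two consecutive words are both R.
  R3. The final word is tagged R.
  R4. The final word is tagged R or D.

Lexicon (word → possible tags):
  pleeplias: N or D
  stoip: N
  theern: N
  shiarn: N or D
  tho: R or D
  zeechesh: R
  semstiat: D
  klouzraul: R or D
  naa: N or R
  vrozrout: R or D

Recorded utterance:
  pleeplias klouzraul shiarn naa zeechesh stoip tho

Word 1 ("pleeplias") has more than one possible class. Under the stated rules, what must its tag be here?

N

Candidates per position — 1:pleeplias {N,D}; 2:klouzraul {R,D}; 3:shiarn {N,D}; 4:naa {N,R}; 5:zeechesh {R}; 6:stoip {N}; 7:tho {R,D}.
Position 1: D is ruled out by rule 1; that leaves N.
Position 2: D is ruled out by rule 1; that leaves R.
Position 3: D is ruled out by rule 1; that leaves N.
Position 4: R is ruled out by rule 2; that leaves N.
Position 7: D is ruled out by rule 1; that leaves R.
The only consistent sequence is: N R N N R N R.
Rule-by-rule: rule 1 ok; rule 2 ok; rule 3 ok; rule 4 ok.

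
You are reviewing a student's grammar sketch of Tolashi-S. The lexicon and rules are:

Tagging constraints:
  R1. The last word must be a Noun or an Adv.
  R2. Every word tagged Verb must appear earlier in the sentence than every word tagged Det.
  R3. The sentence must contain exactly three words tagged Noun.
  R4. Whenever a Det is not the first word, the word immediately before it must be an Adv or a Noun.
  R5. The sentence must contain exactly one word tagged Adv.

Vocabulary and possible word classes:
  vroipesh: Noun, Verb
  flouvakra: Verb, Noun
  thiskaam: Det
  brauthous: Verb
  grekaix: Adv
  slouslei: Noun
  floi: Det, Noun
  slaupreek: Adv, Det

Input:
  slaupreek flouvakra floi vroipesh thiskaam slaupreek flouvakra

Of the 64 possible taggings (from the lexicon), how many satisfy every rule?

Candidates per position — 1:slaupreek {Adv,Det}; 2:flouvakra {Verb,Noun}; 3:floi {Det,Noun}; 4:vroipesh {Noun,Verb}; 5:thiskaam {Det}; 6:slaupreek {Adv,Det}; 7:flouvakra {Verb,Noun}.
There are 64 candidate sequences in total.
The sequences that satisfy every rule: Det Noun Det Noun Det Adv Noun.
Count = 1.

1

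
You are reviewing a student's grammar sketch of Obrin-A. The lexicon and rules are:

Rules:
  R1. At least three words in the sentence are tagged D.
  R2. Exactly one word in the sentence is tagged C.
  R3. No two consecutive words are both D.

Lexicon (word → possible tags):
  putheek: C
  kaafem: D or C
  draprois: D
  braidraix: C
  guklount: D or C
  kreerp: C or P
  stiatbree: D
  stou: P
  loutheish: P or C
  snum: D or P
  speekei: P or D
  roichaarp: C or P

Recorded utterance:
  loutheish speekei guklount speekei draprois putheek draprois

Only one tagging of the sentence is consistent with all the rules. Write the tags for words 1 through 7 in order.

Candidates per position — 1:loutheish {P,C}; 2:speekei {P,D}; 3:guklount {D,C}; 4:speekei {P,D}; 5:draprois {D}; 6:putheek {C}; 7:draprois {D}.
Word 1 cannot be C — rule 2 would then fail for every completion. It is P.
Word 3 cannot be C — rule 2 would then fail for every completion. It is D.
Word 4 cannot be D — rule 3 would then fail for every completion. It is P.
Word 2 cannot be D — rule 3 would then fail for every completion. It is P.
That leaves exactly one tagging: P P D P D C D.
Checking: rule 1 ok; rule 2 ok; rule 3 ok.

P P D P D C D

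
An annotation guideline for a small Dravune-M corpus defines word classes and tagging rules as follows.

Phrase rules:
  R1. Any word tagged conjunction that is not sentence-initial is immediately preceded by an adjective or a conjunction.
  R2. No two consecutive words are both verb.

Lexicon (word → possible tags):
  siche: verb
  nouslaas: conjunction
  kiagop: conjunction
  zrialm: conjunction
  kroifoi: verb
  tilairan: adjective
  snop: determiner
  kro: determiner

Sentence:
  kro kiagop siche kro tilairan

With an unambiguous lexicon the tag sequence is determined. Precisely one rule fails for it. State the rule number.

1

Fixed tagging: determiner conjunction verb determiner adjective.
Checking each rule: R1 fail, R2 pass.
Only rule 1 fails.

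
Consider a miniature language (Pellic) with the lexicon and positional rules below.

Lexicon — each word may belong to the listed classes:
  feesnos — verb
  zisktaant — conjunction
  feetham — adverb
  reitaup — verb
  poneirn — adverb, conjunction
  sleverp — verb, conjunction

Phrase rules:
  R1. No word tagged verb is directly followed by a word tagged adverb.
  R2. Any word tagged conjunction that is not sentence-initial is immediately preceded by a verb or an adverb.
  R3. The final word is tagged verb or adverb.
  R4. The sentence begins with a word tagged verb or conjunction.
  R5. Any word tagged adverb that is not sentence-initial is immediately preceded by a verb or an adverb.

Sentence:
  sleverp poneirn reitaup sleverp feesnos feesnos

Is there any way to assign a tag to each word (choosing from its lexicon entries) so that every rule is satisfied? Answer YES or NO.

Candidates per position — 1:sleverp {verb,conjunction}; 2:poneirn {adverb,conjunction}; 3:reitaup {verb}; 4:sleverp {verb,conjunction}; 5:feesnos {verb}; 6:feesnos {verb}.
One satisfying assignment: verb conjunction verb verb verb verb.
Check: rule 1 satisfied; rule 2 satisfied; rule 3 satisfied; rule 4 satisfied; rule 5 satisfied.

YES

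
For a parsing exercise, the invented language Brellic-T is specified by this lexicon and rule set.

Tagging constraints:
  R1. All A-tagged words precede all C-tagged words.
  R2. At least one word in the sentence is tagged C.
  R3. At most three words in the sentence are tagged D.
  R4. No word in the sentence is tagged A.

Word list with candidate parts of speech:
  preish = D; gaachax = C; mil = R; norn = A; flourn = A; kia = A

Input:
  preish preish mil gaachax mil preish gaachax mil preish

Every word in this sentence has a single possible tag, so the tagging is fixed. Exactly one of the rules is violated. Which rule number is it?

Fixed tagging: D D R C R D C R D.
Rule check: R1 holds, R2 holds, R3 violated, R4 holds.
Only rule 3 fails.

3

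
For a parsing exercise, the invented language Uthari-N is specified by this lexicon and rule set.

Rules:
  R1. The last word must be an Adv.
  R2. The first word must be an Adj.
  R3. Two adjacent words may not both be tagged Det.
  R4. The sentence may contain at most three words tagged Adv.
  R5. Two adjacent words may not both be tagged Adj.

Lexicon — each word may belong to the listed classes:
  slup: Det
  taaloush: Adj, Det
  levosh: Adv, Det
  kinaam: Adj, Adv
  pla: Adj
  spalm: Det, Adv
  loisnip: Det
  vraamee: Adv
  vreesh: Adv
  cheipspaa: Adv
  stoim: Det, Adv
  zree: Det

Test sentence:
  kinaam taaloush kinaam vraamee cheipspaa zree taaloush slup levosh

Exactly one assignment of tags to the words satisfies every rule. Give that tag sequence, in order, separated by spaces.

Adj Det Adj Adv Adv Det Adj Det Adv

Candidates per position — 1:kinaam {Adj,Adv}; 2:taaloush {Adj,Det}; 3:kinaam {Adj,Adv}; 4:vraamee {Adv}; 5:cheipspaa {Adv}; 6:zree {Det}; 7:taaloush {Adj,Det}; 8:slup {Det}; 9:levosh {Adv,Det}.
Position 1: tagging it Adv would leave rule 2 unsatisfiable, so it must be Adj.
Position 2: tagging it Adj would leave rule 5 unsatisfiable, so it must be Det.
Position 7: tagging it Det would leave rule 3 unsatisfiable, so it must be Adj.
Position 9: tagging it Det would leave rule 1 unsatisfiable, so it must be Adv.
Position 3: tagging it Adv would leave rule 4 unsatisfiable, so it must be Adj.
The only consistent sequence is: Adj Det Adj Adv Adv Det Adj Det Adv.
Rule-by-rule: rule 1 holds; rule 2 holds; rule 3 holds; rule 4 holds; rule 5 holds.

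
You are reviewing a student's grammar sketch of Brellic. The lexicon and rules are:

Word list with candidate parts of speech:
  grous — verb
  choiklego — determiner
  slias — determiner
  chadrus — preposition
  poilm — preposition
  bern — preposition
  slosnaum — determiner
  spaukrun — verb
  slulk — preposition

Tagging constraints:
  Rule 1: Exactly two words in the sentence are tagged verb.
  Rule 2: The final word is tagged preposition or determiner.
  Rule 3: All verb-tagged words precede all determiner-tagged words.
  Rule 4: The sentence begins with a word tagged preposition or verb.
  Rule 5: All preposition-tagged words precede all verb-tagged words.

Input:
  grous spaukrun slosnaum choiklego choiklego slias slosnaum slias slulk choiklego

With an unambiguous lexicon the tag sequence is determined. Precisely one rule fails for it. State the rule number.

Fixed tagging: verb verb determiner determiner determiner determiner determiner determiner preposition determiner.
Applying the rules: R1 pass, R2 pass, R3 pass, R4 pass, R5 fail.
Only rule 5 fails.

5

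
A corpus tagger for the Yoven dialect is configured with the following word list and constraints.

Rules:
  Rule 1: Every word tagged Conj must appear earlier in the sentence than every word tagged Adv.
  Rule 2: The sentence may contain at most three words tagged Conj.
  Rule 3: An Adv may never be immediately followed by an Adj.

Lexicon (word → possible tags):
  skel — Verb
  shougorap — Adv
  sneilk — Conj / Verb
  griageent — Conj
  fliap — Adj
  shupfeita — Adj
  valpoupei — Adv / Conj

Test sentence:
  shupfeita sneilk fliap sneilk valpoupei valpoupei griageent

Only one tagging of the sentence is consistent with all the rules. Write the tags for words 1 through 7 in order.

Candidates per position — 1:shupfeita {Adj}; 2:sneilk {Conj,Verb}; 3:fliap {Adj}; 4:sneilk {Conj,Verb}; 5:valpoupei {Adv,Conj}; 6:valpoupei {Adv,Conj}; 7:griageent {Conj}.
Position 5: tagging it Adv would leave rule 1 unsatisfiable, so it must be Conj.
Position 6: tagging it Adv would leave rule 1 unsatisfiable, so it must be Conj.
Position 2: tagging it Conj would leave rule 2 unsatisfiable, so it must be Verb.
Position 4: tagging it Conj would leave rule 2 unsatisfiable, so it must be Verb.
The unique satisfying tagging is: Adj Verb Adj Verb Conj Conj Conj.
Verifying each rule — rule 1 satisfied; rule 2 satisfied; rule 3 satisfied.

Adj Verb Adj Verb Conj Conj Conj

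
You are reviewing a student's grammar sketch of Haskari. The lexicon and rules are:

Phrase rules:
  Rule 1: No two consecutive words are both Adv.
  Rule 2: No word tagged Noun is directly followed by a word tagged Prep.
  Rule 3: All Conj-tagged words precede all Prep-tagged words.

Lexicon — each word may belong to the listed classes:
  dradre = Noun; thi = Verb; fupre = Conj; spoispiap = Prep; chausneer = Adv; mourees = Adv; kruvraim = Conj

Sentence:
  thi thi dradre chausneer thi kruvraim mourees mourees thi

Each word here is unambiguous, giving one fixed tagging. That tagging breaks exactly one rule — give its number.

Fixed tagging: Verb Verb Noun Adv Verb Conj Adv Adv Verb.
Checking each rule: R1 ✗, R2 ✓, R3 ✓.
Only rule 1 fails.

1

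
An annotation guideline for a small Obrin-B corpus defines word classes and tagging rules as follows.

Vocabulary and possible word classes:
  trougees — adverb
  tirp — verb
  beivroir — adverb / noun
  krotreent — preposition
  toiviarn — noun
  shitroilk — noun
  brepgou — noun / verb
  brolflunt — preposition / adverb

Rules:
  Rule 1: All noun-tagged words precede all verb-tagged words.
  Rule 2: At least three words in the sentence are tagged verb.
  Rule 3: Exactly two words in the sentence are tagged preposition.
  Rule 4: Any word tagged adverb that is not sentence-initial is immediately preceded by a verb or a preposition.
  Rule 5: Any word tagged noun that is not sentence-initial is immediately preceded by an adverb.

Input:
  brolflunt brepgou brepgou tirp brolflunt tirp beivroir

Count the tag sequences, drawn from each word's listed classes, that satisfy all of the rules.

1

Candidates per position — 1:brolflunt {preposition,adverb}; 2:brepgou {noun,verb}; 3:brepgou {noun,verb}; 4:tirp {verb}; 5:brolflunt {preposition,adverb}; 6:tirp {verb}; 7:beivroir {adverb,noun}.
There are 32 candidate sequences in total.
The sequences that satisfy every rule: preposition verb verb verb preposition verb adverb.
Count = 1.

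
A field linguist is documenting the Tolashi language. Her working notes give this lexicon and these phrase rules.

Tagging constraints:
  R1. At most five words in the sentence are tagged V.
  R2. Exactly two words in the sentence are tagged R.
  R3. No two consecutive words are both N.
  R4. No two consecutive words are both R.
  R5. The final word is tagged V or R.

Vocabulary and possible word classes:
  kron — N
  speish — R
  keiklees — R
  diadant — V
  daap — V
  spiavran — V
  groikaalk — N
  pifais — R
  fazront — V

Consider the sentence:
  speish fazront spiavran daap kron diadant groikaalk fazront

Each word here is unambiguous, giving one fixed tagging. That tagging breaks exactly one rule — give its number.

Fixed tagging: R V V V N V N V.
Checking each rule: R1 holds, R2 violated, R3 holds, R4 holds, R5 holds.
Only rule 2 fails.

2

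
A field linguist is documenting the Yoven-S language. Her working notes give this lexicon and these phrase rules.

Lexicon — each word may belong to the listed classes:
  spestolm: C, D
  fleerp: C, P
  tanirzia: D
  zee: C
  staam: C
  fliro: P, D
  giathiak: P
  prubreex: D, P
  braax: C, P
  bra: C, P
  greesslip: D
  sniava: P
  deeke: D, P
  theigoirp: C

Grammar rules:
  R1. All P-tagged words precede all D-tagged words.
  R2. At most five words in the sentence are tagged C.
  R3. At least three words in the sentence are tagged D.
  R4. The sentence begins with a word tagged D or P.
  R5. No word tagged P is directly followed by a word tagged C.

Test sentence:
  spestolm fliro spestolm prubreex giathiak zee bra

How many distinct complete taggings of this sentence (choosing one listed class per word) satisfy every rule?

Candidates per position — 1:spestolm {C,D}; 2:fliro {P,D}; 3:spestolm {C,D}; 4:prubreex {D,P}; 5:giathiak {P}; 6:zee {C}; 7:bra {C,P}.
There are 32 candidate sequences in total.
Rule 5 cannot be satisfied by any choice of tags from the lexicon.
So there is no consistent tagging.
Count = 0.

0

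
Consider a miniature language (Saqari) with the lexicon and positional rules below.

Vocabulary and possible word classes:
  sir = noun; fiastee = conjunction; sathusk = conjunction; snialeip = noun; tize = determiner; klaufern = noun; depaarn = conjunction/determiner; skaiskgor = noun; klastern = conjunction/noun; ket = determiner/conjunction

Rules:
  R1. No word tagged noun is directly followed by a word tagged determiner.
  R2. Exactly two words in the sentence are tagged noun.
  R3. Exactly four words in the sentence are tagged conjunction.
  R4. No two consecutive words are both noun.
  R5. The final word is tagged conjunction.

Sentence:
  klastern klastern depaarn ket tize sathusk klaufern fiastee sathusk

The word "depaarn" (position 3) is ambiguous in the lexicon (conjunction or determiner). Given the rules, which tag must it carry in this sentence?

Candidates per position — 1:klastern {conjunction,noun}; 2:klastern {conjunction,noun}; 3:depaarn {conjunction,determiner}; 4:ket {determiner,conjunction}; 5:tize {determiner}; 6:sathusk {conjunction}; 7:klaufern {noun}; 8:fiastee {conjunction}; 9:sathusk {conjunction}.
Position 3: the remaining choice is settled jointly with positions 1, 2, 4 — only determiner at position 3 is part of a tagging that satisfies every rule.
The unique satisfying tagging is: noun conjunction determiner determiner determiner conjunction noun conjunction conjunction.
Verifying each rule — rule 1 ok; rule 2 ok; rule 3 ok; rule 4 ok; rule 5 ok.

determiner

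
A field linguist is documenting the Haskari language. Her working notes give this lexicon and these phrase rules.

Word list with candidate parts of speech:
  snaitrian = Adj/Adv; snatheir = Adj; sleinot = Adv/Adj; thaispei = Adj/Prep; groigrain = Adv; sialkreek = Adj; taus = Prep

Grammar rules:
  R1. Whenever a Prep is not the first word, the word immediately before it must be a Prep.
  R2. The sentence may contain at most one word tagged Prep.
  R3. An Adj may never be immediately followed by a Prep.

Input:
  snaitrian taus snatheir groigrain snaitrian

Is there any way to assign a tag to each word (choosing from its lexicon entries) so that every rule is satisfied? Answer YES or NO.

Candidates per position — 1:snaitrian {Adj,Adv}; 2:taus {Prep}; 3:snatheir {Adj}; 4:groigrain {Adv}; 5:snaitrian {Adj,Adv}.
Rule 1 cannot be satisfied by any choice of tags from the lexicon.
So there is no consistent tagging.

NO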